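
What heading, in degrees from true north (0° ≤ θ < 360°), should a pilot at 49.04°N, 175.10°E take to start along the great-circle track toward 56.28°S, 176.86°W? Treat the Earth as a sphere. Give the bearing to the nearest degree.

Δλ = -176.86 − 175.10 = -351.96°; wrapped into (−180°, 180°]: 8.04°.
θ = atan2( sin Δλ · cos φ₂ , cos φ₁ · sin φ₂ − sin φ₁ · cos φ₂ · cos Δλ )
  = atan2(0.07764, -0.96034) = 175.378° → normalised to [0°, 360°): 175.378°.

175°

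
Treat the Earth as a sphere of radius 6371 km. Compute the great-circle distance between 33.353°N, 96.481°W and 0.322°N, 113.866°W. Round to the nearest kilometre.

Δλ = -113.866 − -96.481 = -17.385°.
Δφ = 0.322 − 33.353 = -33.031°.
a = sin²(Δφ/2) + cos φ₁ · cos φ₂ · sin²(Δλ/2) = 0.099891.
c = 2·atan2(√a, √(1−a)) = 0.64314 rad → d = 6371·c ≈ 4097.42 km.

4097 km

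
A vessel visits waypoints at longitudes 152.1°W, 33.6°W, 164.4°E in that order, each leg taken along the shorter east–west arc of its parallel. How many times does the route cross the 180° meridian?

Leg 1: -152.1° → -33.6°, shortest Δλ = 118.5° (east) — does not cross 180°.
Leg 2: -33.6° → +164.4°, shortest Δλ = -162.0° (west) — crosses 180°.
Total crossings: 1.

1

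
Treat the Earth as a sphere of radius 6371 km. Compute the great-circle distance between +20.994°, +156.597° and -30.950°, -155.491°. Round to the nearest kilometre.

7713 km

Δλ = -155.491 − 156.597 = -312.088°; wrapped into (−180°, 180°]: 47.912°.
Δφ = -30.950 − 20.994 = -51.944°.
a = sin²(Δφ/2) + cos φ₁ · cos φ₂ · sin²(Δλ/2) = 0.323789.
c = 2·atan2(√a, √(1−a)) = 1.21064 rad → d = 6371·c ≈ 7712.98 km.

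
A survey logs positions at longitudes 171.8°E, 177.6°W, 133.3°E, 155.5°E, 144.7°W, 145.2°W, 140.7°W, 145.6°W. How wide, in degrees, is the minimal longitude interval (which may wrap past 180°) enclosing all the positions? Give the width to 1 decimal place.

86.0°

Sort the longitudes: -177.6°, -145.6°, -145.2°, -144.7°, -140.7°, +133.3°, +155.5°, +171.8°.
Eastward gaps between consecutive values (wrapping around): 32.0°, 0.4°, 0.5°, 4.0°, 274.0°, 22.2°, 16.3°, 10.6°.
Largest gap = 274.0° ⇒ minimal covering band is its complement: 360° − 274.0° = 86.0°.
Band runs from +133.3° eastward to -140.7°, crossing the antimeridian.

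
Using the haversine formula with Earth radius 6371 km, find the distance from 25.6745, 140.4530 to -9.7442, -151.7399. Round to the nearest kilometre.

8317 km

Δλ = -151.7399 − 140.4530 = -292.1929°; wrapped into (−180°, 180°]: 67.8071°.
Δφ = -9.7442 − 25.6745 = -35.4187°.
a = sin²(Δφ/2) + cos φ₁ · cos φ₂ · sin²(Δλ/2) = 0.368904.
c = 2·atan2(√a, √(1−a)) = 1.30550 rad → d = 6371·c ≈ 8317.36 km.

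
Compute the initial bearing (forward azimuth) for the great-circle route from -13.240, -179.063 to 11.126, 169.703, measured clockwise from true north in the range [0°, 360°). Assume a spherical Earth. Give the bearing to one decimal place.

Δλ = 169.703 − -179.063 = 348.766°; wrapped into (−180°, 180°]: -11.234°.
θ = atan2( sin Δλ · cos φ₂ , cos φ₁ · sin φ₂ − sin φ₁ · cos φ₂ · cos Δλ )
  = atan2(-0.19115, 0.40826) = -25.090° → normalised to [0°, 360°): 334.910°.

334.9°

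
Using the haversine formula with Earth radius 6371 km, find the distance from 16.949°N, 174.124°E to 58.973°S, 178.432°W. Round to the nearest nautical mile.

4573 nmi

Δλ = -178.432 − 174.124 = -352.556°; wrapped into (−180°, 180°]: 7.444°.
Δφ = -58.973 − 16.949 = -75.922°.
a = sin²(Δφ/2) + cos φ₁ · cos φ₂ · sin²(Δλ/2) = 0.380456.
c = 2·atan2(√a, √(1−a)) = 1.32937 rad → d = 6371·c ≈ 8469.42 km ≈ 4573.12 nmi.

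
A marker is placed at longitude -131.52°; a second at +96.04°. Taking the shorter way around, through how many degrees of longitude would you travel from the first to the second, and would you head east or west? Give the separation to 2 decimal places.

Raw difference: 96.04 − -131.52 = 227.56°.
Normalise into (−180°, 180°]: 227.56° − 360° = -132.44°.
Negative ⇒ the second point lies to the west; separation 132.44°.

132.44° west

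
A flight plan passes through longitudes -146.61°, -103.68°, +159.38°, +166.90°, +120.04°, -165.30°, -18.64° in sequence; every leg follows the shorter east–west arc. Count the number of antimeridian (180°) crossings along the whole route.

2

Leg 1: -146.61° → -103.68°, shortest Δλ = 42.93° (east) — does not cross 180°.
Leg 2: -103.68° → +159.38°, shortest Δλ = -96.94° (west) — crosses 180°.
Leg 3: +159.38° → +166.90°, shortest Δλ = 7.52° (east) — does not cross 180°.
Leg 4: +166.90° → +120.04°, shortest Δλ = -46.86° (west) — does not cross 180°.
Leg 5: +120.04° → -165.30°, shortest Δλ = 74.66° (east) — crosses 180°.
Leg 6: -165.30° → -18.64°, shortest Δλ = 146.66° (east) — does not cross 180°.
Total crossings: 2.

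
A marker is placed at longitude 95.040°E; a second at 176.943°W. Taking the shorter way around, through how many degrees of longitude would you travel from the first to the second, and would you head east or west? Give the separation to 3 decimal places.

88.017° east

Raw difference: -176.943 − 95.040 = -271.983°.
Normalise into (−180°, 180°]: -271.983° + 360° = 88.017°.
Positive ⇒ the second point lies to the east; separation 88.017°.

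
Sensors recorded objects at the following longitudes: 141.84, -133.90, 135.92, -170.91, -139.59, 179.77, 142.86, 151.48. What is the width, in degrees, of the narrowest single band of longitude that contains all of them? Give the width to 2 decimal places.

Sort the longitudes: -170.91°, -139.59°, -133.90°, +135.92°, +141.84°, +142.86°, +151.48°, +179.77°.
Eastward gaps between consecutive values (wrapping around): 31.32°, 5.69°, 269.82°, 5.92°, 1.02°, 8.62°, 28.29°, 9.32°.
Largest gap = 269.82° ⇒ minimal covering band is its complement: 360° − 269.82° = 90.18°.
Band runs from +135.92° eastward to -133.90°, crossing the antimeridian.

90.18°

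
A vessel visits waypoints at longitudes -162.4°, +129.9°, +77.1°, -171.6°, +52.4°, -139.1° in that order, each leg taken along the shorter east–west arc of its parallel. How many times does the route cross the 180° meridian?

4

Leg 1: -162.4° → +129.9°, shortest Δλ = -67.7° (west) — crosses 180°.
Leg 2: +129.9° → +77.1°, shortest Δλ = -52.8° (west) — does not cross 180°.
Leg 3: +77.1° → -171.6°, shortest Δλ = 111.3° (east) — crosses 180°.
Leg 4: -171.6° → +52.4°, shortest Δλ = -136.0° (west) — crosses 180°.
Leg 5: +52.4° → -139.1°, shortest Δλ = 168.5° (east) — crosses 180°.
Total crossings: 4.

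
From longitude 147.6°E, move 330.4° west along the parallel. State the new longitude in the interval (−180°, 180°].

Start at +147.6°; shift −330.4° → -182.8°.
-182.8° lies outside (−180°, 180°]; add 360° → +177.2°.

177.2°E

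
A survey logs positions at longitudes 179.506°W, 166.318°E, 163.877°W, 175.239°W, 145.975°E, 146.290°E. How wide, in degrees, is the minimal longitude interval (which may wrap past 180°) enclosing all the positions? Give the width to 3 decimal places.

50.148°

Sort the longitudes: -179.506°, -175.239°, -163.877°, +145.975°, +146.290°, +166.318°.
Eastward gaps between consecutive values (wrapping around): 4.267°, 11.362°, 309.852°, 0.315°, 20.028°, 14.176°.
Largest gap = 309.852° ⇒ minimal covering band is its complement: 360° − 309.852° = 50.148°.
Band runs from +145.975° eastward to -163.877°, crossing the antimeridian.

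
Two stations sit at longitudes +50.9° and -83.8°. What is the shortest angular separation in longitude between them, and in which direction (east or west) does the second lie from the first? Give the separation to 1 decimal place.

134.7° west

Raw difference: -83.8 − 50.9 = -134.7°.
Normalise into (−180°, 180°]: -134.7° stays -134.7°.
Negative ⇒ the second point lies to the west; separation 134.7°.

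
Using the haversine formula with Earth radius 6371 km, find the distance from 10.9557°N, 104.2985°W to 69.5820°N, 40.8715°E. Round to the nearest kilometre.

10665 km

Δλ = 40.8715 − -104.2985 = 145.1700°.
Δφ = 69.5820 − 10.9557 = 58.6263°.
a = sin²(Δφ/2) + cos φ₁ · cos φ₂ · sin²(Δλ/2) = 0.551519.
c = 2·atan2(√a, √(1−a)) = 1.67402 rad → d = 6371·c ≈ 10665.17 km.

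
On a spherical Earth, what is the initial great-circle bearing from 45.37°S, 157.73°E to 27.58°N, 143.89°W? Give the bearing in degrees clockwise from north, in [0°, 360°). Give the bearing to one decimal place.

49.0°

Δλ = -143.89 − 157.73 = -301.62°; wrapped into (−180°, 180°]: 58.38°.
θ = atan2( sin Δλ · cos φ₂ , cos φ₁ · sin φ₂ − sin φ₁ · cos φ₂ · cos Δλ )
  = atan2(0.75478, 0.65597) = 49.006° → normalised to [0°, 360°): 49.006°.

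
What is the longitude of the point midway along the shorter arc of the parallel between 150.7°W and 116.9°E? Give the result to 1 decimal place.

163.1°E

Signed shortest Δλ from -150.7° to +116.9° is -92.4°.
Midpoint longitude = -150.7° + (-92.4°)/2 = -150.7° − 46.2° = -196.9°.
Normalise into (−180°, 180°]: +163.1°.
(The naïve average (-150.7 + +116.9)/2 = -16.9° is on the wrong side of the globe.)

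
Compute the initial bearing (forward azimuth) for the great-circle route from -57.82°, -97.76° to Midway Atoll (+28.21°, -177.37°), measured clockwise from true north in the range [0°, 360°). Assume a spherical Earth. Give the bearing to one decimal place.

294.0°

Δλ = -177.37 − -97.76 = -79.61°.
θ = atan2( sin Δλ · cos φ₂ , cos φ₁ · sin φ₂ − sin φ₁ · cos φ₂ · cos Δλ )
  = atan2(-0.86677, 0.38627) = -65.981° → normalised to [0°, 360°): 294.019°.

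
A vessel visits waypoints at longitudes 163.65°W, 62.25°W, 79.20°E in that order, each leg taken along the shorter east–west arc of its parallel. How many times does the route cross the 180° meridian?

0

Leg 1: -163.65° → -62.25°, shortest Δλ = 101.4° (east) — does not cross 180°.
Leg 2: -62.25° → +79.20°, shortest Δλ = 141.45° (east) — does not cross 180°.
Total crossings: 0.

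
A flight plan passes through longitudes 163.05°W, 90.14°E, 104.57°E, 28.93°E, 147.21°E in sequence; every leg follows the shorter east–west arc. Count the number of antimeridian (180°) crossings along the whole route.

Leg 1: -163.05° → +90.14°, shortest Δλ = -106.81° (west) — crosses 180°.
Leg 2: +90.14° → +104.57°, shortest Δλ = 14.43° (east) — does not cross 180°.
Leg 3: +104.57° → +28.93°, shortest Δλ = -75.64° (west) — does not cross 180°.
Leg 4: +28.93° → +147.21°, shortest Δλ = 118.28° (east) — does not cross 180°.
Total crossings: 1.

1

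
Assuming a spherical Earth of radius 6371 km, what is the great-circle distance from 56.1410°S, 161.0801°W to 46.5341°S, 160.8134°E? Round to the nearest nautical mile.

Δλ = 160.8134 − -161.0801 = 321.8935°; wrapped into (−180°, 180°]: -38.1065°.
Δφ = -46.5341 − -56.1410 = 9.6069°.
a = sin²(Δφ/2) + cos φ₁ · cos φ₂ · sin²(Δλ/2) = 0.047857.
c = 2·atan2(√a, √(1−a)) = 0.44109 rad → d = 6371·c ≈ 2810.19 km ≈ 1517.38 nmi.

1517 nmi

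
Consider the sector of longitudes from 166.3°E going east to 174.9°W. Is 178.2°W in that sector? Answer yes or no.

Yes

Band width going east from +166.3° to -174.9°: ((-174.9 − 166.3) mod 360) = 18.8°.
Offset of -178.2° east of the west edge: ((-178.2 − 166.3) mod 360) = 15.5°.
15.5° ≤ 18.8° ⇒ inside.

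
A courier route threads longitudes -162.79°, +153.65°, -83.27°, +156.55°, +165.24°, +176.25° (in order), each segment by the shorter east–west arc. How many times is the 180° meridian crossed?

Leg 1: -162.79° → +153.65°, shortest Δλ = -43.56° (west) — crosses 180°.
Leg 2: +153.65° → -83.27°, shortest Δλ = 123.08° (east) — crosses 180°.
Leg 3: -83.27° → +156.55°, shortest Δλ = -120.18° (west) — crosses 180°.
Leg 4: +156.55° → +165.24°, shortest Δλ = 8.69° (east) — does not cross 180°.
Leg 5: +165.24° → +176.25°, shortest Δλ = 11.01° (east) — does not cross 180°.
Total crossings: 3.

3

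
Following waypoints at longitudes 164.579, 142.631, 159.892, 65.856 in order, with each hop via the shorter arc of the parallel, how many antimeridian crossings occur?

Leg 1: +164.579° → +142.631°, shortest Δλ = -21.948° (west) — does not cross 180°.
Leg 2: +142.631° → +159.892°, shortest Δλ = 17.261° (east) — does not cross 180°.
Leg 3: +159.892° → +65.856°, shortest Δλ = -94.036° (west) — does not cross 180°.
Total crossings: 0.

0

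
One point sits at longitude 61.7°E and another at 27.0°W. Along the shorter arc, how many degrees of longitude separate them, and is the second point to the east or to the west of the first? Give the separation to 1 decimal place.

88.7° west

Raw difference: -27.0 − 61.7 = -88.7°.
Normalise into (−180°, 180°]: -88.7° stays -88.7°.
Negative ⇒ the second point lies to the west; separation 88.7°.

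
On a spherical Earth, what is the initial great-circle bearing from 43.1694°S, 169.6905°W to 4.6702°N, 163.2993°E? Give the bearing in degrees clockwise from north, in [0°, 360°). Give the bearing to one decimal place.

Δλ = 163.2993 − -169.6905 = 332.9898°; wrapped into (−180°, 180°]: -27.0102°.
θ = atan2( sin Δλ · cos φ₂ , cos φ₁ · sin φ₂ − sin φ₁ · cos φ₂ · cos Δλ )
  = atan2(-0.45264, 0.66689) = -34.166° → normalised to [0°, 360°): 325.834°.

325.8°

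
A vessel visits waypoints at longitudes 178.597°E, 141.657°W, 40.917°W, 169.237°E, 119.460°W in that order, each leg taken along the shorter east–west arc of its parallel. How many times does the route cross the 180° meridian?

3

Leg 1: +178.597° → -141.657°, shortest Δλ = 39.746° (east) — crosses 180°.
Leg 2: -141.657° → -40.917°, shortest Δλ = 100.74° (east) — does not cross 180°.
Leg 3: -40.917° → +169.237°, shortest Δλ = -149.846° (west) — crosses 180°.
Leg 4: +169.237° → -119.460°, shortest Δλ = 71.303° (east) — crosses 180°.
Total crossings: 3.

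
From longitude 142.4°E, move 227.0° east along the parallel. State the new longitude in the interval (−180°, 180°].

9.4°E

Start at +142.4°; shift +227.0° → +369.4°.
+369.4° lies outside (−180°, 180°]; subtract 360° → +9.4°.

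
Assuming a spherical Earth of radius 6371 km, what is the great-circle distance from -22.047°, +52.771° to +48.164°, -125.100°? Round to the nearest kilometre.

Δλ = -125.100 − 52.771 = -177.871°.
Δφ = 48.164 − -22.047 = 70.211°.
a = sin²(Δφ/2) + cos φ₁ · cos φ₂ · sin²(Δλ/2) = 0.948735.
c = 2·atan2(√a, √(1−a)) = 2.68480 rad → d = 6371·c ≈ 17104.84 km.

17105 km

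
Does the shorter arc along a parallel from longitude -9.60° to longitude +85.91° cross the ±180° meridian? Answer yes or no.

Signed shortest Δλ = ((85.91 − -9.60 + 180) mod 360) − 180 = 95.51°.
Going east by 95.51° from -9.60° reaches +85.91° without touching 180°.

No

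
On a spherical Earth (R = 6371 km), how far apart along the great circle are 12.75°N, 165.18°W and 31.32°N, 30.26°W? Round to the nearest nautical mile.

Δλ = -30.26 − -165.18 = 134.92°.
Δφ = 31.32 − 12.75 = 18.57°.
a = sin²(Δφ/2) + cos φ₁ · cos φ₂ · sin²(Δλ/2) = 0.736812.
c = 2·atan2(√a, √(1−a)) = 2.06420 rad → d = 6371·c ≈ 13151.01 km ≈ 7100.98 nmi.

7101 nmi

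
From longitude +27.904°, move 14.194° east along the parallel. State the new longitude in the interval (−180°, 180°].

Start at +27.904°; shift +14.194° → +42.098°.
+42.098° already lies in (−180°, 180°].

+42.098°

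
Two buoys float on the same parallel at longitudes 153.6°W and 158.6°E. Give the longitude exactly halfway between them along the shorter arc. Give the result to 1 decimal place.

Signed shortest Δλ from -153.6° to +158.6° is -47.8°.
Midpoint longitude = -153.6° + (-47.8°)/2 = -153.6° − 23.9° = -177.5°.
(The naïve average (-153.6 + +158.6)/2 = 2.5° is on the wrong side of the globe.)

177.5°W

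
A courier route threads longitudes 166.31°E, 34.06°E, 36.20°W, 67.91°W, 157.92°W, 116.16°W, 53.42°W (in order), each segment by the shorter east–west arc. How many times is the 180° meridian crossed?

0

Leg 1: +166.31° → +34.06°, shortest Δλ = -132.25° (west) — does not cross 180°.
Leg 2: +34.06° → -36.20°, shortest Δλ = -70.26° (west) — does not cross 180°.
Leg 3: -36.20° → -67.91°, shortest Δλ = -31.71° (west) — does not cross 180°.
Leg 4: -67.91° → -157.92°, shortest Δλ = -90.01° (west) — does not cross 180°.
Leg 5: -157.92° → -116.16°, shortest Δλ = 41.76° (east) — does not cross 180°.
Leg 6: -116.16° → -53.42°, shortest Δλ = 62.74° (east) — does not cross 180°.
Total crossings: 0.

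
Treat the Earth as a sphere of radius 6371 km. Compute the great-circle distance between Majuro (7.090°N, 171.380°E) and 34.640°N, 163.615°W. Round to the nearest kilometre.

3991 km

Δλ = -163.615 − 171.380 = -334.995°; wrapped into (−180°, 180°]: 25.005°.
Δφ = 34.640 − 7.090 = 27.550°.
a = sin²(Δφ/2) + cos φ₁ · cos φ₂ · sin²(Δλ/2) = 0.094959.
c = 2·atan2(√a, √(1−a)) = 0.62650 rad → d = 6371·c ≈ 3991.45 km.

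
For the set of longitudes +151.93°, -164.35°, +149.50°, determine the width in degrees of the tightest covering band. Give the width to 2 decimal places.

Sort the longitudes: -164.35°, +149.50°, +151.93°.
Eastward gaps between consecutive values (wrapping around): 313.85°, 2.43°, 43.72°.
Largest gap = 313.85° ⇒ minimal covering band is its complement: 360° − 313.85° = 46.15°.
Band runs from +149.50° eastward to -164.35°, crossing the antimeridian.

46.15°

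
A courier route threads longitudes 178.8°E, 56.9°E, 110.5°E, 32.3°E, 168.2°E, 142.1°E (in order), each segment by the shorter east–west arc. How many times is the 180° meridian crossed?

Leg 1: +178.8° → +56.9°, shortest Δλ = -121.9° (west) — does not cross 180°.
Leg 2: +56.9° → +110.5°, shortest Δλ = 53.6° (east) — does not cross 180°.
Leg 3: +110.5° → +32.3°, shortest Δλ = -78.2° (west) — does not cross 180°.
Leg 4: +32.3° → +168.2°, shortest Δλ = 135.9° (east) — does not cross 180°.
Leg 5: +168.2° → +142.1°, shortest Δλ = -26.1° (west) — does not cross 180°.
Total crossings: 0.

0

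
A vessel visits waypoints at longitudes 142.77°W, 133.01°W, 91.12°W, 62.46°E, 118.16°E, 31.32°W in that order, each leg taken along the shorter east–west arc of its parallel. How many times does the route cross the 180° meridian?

Leg 1: -142.77° → -133.01°, shortest Δλ = 9.76° (east) — does not cross 180°.
Leg 2: -133.01° → -91.12°, shortest Δλ = 41.89° (east) — does not cross 180°.
Leg 3: -91.12° → +62.46°, shortest Δλ = 153.58° (east) — does not cross 180°.
Leg 4: +62.46° → +118.16°, shortest Δλ = 55.7° (east) — does not cross 180°.
Leg 5: +118.16° → -31.32°, shortest Δλ = -149.48° (west) — does not cross 180°.
Total crossings: 0.

0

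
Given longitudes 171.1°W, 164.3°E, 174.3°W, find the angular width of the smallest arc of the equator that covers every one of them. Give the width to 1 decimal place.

Sort the longitudes: -174.3°, -171.1°, +164.3°.
Eastward gaps between consecutive values (wrapping around): 3.2°, 335.4°, 21.4°.
Largest gap = 335.4° ⇒ minimal covering band is its complement: 360° − 335.4° = 24.6°.
Band runs from +164.3° eastward to -171.1°, crossing the antimeridian.

24.6°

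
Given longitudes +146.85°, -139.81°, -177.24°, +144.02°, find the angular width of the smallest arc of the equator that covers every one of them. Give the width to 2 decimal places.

Sort the longitudes: -177.24°, -139.81°, +144.02°, +146.85°.
Eastward gaps between consecutive values (wrapping around): 37.43°, 283.83°, 2.83°, 35.91°.
Largest gap = 283.83° ⇒ minimal covering band is its complement: 360° − 283.83° = 76.17°.
Band runs from +144.02° eastward to -139.81°, crossing the antimeridian.

76.17°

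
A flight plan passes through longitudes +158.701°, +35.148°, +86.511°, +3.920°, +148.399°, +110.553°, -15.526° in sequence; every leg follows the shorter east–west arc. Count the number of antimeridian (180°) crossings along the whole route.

0

Leg 1: +158.701° → +35.148°, shortest Δλ = -123.553° (west) — does not cross 180°.
Leg 2: +35.148° → +86.511°, shortest Δλ = 51.363° (east) — does not cross 180°.
Leg 3: +86.511° → +3.920°, shortest Δλ = -82.591° (west) — does not cross 180°.
Leg 4: +3.920° → +148.399°, shortest Δλ = 144.479° (east) — does not cross 180°.
Leg 5: +148.399° → +110.553°, shortest Δλ = -37.846° (west) — does not cross 180°.
Leg 6: +110.553° → -15.526°, shortest Δλ = -126.079° (west) — does not cross 180°.
Total crossings: 0.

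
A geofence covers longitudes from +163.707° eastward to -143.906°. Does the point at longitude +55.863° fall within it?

No

Band width going east from +163.707° to -143.906°: ((-143.906 − 163.707) mod 360) = 52.387°.
Offset of +55.863° east of the west edge: ((55.863 − 163.707) mod 360) = 252.156°.
252.156° > 52.387° ⇒ outside.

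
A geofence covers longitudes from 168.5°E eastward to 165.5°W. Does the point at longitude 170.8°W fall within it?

Yes

Band width going east from +168.5° to -165.5°: ((-165.5 − 168.5) mod 360) = 26.0°.
Offset of -170.8° east of the west edge: ((-170.8 − 168.5) mod 360) = 20.7°.
20.7° ≤ 26.0° ⇒ inside.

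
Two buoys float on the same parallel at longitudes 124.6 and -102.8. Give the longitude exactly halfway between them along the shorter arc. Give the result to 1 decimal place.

Signed shortest Δλ from +124.6° to -102.8° is +132.6°.
Midpoint longitude = +124.6° + (+132.6°)/2 = +124.6° + 66.3° = +190.9°.
Normalise into (−180°, 180°]: -169.1°.
(The naïve average (+124.6 + -102.8)/2 = 10.9° is on the wrong side of the globe.)

-169.1°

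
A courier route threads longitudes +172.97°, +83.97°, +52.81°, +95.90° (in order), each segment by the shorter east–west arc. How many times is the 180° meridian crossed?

0

Leg 1: +172.97° → +83.97°, shortest Δλ = -89.0° (west) — does not cross 180°.
Leg 2: +83.97° → +52.81°, shortest Δλ = -31.16° (west) — does not cross 180°.
Leg 3: +52.81° → +95.90°, shortest Δλ = 43.09° (east) — does not cross 180°.
Total crossings: 0.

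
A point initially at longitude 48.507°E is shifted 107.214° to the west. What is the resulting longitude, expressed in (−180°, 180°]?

58.707°W

Start at +48.507°; shift −107.214° → -58.707°.
-58.707° already lies in (−180°, 180°].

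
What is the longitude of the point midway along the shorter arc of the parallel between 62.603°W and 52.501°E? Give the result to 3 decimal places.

5.051°W

Signed shortest Δλ from -62.603° to +52.501° is +115.104°.
Midpoint longitude = -62.603° + (+115.104°)/2 = -62.603° + 57.552° = -5.051°.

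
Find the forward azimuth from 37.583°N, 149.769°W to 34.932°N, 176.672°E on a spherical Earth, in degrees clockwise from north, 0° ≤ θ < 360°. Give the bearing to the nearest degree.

275°

Δλ = 176.672 − -149.769 = 326.441°; wrapped into (−180°, 180°]: -33.559°.
θ = atan2( sin Δλ · cos φ₂ , cos φ₁ · sin φ₂ − sin φ₁ · cos φ₂ · cos Δλ )
  = atan2(-0.45320, 0.03709) = -85.321° → normalised to [0°, 360°): 274.679°.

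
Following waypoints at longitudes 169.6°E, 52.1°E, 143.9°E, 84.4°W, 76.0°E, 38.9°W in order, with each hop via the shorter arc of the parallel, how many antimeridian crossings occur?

Leg 1: +169.6° → +52.1°, shortest Δλ = -117.5° (west) — does not cross 180°.
Leg 2: +52.1° → +143.9°, shortest Δλ = 91.8° (east) — does not cross 180°.
Leg 3: +143.9° → -84.4°, shortest Δλ = 131.7° (east) — crosses 180°.
Leg 4: -84.4° → +76.0°, shortest Δλ = 160.4° (east) — does not cross 180°.
Leg 5: +76.0° → -38.9°, shortest Δλ = -114.9° (west) — does not cross 180°.
Total crossings: 1.

1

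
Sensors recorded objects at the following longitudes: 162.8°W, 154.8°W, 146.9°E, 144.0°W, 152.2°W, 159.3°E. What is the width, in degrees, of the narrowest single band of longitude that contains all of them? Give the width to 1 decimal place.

Sort the longitudes: -162.8°, -154.8°, -152.2°, -144.0°, +146.9°, +159.3°.
Eastward gaps between consecutive values (wrapping around): 8.0°, 2.6°, 8.2°, 290.9°, 12.4°, 37.9°.
Largest gap = 290.9° ⇒ minimal covering band is its complement: 360° − 290.9° = 69.1°.
Band runs from +146.9° eastward to -144.0°, crossing the antimeridian.

69.1°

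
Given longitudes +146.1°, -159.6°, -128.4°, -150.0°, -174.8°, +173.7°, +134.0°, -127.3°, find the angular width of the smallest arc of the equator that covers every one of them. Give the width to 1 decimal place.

98.7°

Sort the longitudes: -174.8°, -159.6°, -150.0°, -128.4°, -127.3°, +134.0°, +146.1°, +173.7°.
Eastward gaps between consecutive values (wrapping around): 15.2°, 9.6°, 21.6°, 1.1°, 261.3°, 12.1°, 27.6°, 11.5°.
Largest gap = 261.3° ⇒ minimal covering band is its complement: 360° − 261.3° = 98.7°.
Band runs from +134.0° eastward to -127.3°, crossing the antimeridian.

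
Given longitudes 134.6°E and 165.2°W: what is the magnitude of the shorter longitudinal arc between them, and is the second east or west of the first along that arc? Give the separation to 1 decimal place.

Raw difference: -165.2 − 134.6 = -299.8°.
Normalise into (−180°, 180°]: -299.8° + 360° = 60.2°.
Positive ⇒ the second point lies to the east; separation 60.2°.

60.2° east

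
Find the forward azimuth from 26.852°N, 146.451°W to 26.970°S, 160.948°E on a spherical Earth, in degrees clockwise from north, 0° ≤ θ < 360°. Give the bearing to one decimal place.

Δλ = 160.948 − -146.451 = 307.399°; wrapped into (−180°, 180°]: -52.601°.
θ = atan2( sin Δλ · cos φ₂ , cos φ₁ · sin φ₂ − sin φ₁ · cos φ₂ · cos Δλ )
  = atan2(-0.70803, -0.64913) = -132.515° → normalised to [0°, 360°): 227.485°.

227.5°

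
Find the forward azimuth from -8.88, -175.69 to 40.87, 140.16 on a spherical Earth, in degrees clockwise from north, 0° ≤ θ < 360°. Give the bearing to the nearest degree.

Δλ = 140.16 − -175.69 = 315.85°; wrapped into (−180°, 180°]: -44.15°.
θ = atan2( sin Δλ · cos φ₂ , cos φ₁ · sin φ₂ − sin φ₁ · cos φ₂ · cos Δλ )
  = atan2(-0.52672, 0.73026) = -35.802° → normalised to [0°, 360°): 324.198°.

324°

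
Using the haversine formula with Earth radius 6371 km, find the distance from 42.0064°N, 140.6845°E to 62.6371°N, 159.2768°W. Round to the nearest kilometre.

Δλ = -159.2768 − 140.6845 = -299.9613°; wrapped into (−180°, 180°]: 60.0387°.
Δφ = 62.6371 − 42.0064 = 20.6307°.
a = sin²(Δφ/2) + cos φ₁ · cos φ₂ · sin²(Δλ/2) = 0.117548.
c = 2·atan2(√a, √(1−a)) = 0.69990 rad → d = 6371·c ≈ 4459.09 km.

4459 km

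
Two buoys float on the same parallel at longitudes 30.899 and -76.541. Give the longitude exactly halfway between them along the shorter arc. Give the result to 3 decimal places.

-22.821°

Signed shortest Δλ from +30.899° to -76.541° is -107.440°.
Midpoint longitude = +30.899° + (-107.440°)/2 = +30.899° − 53.720° = -22.821°.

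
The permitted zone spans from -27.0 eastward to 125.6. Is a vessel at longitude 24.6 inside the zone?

Yes

Band width going east from -27.0° to +125.6°: ((125.6 − -27.0) mod 360) = 152.6°.
Offset of +24.6° east of the west edge: ((24.6 − -27.0) mod 360) = 51.6°.
51.6° ≤ 152.6° ⇒ inside.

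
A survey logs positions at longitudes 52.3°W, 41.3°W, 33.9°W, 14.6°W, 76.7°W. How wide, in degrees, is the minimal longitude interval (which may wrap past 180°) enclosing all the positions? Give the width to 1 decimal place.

Sort the longitudes: -76.7°, -52.3°, -41.3°, -33.9°, -14.6°.
Eastward gaps between consecutive values (wrapping around): 24.4°, 11.0°, 7.4°, 19.3°, 297.9°.
Largest gap = 297.9° ⇒ minimal covering band is its complement: 360° − 297.9° = 62.1°.
Band runs from -76.7° eastward to -14.6°.

62.1°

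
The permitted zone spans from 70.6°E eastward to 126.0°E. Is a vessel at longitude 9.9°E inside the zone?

Band width going east from +70.6° to +126.0°: ((126.0 − 70.6) mod 360) = 55.4°.
Offset of +9.9° east of the west edge: ((9.9 − 70.6) mod 360) = 299.3°.
299.3° > 55.4° ⇒ outside.

No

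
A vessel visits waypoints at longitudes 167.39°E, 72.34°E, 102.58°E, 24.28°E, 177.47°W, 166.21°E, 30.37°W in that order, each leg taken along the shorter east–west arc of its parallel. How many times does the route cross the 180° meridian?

3

Leg 1: +167.39° → +72.34°, shortest Δλ = -95.05° (west) — does not cross 180°.
Leg 2: +72.34° → +102.58°, shortest Δλ = 30.24° (east) — does not cross 180°.
Leg 3: +102.58° → +24.28°, shortest Δλ = -78.3° (west) — does not cross 180°.
Leg 4: +24.28° → -177.47°, shortest Δλ = 158.25° (east) — crosses 180°.
Leg 5: -177.47° → +166.21°, shortest Δλ = -16.32° (west) — crosses 180°.
Leg 6: +166.21° → -30.37°, shortest Δλ = 163.42° (east) — crosses 180°.
Total crossings: 3.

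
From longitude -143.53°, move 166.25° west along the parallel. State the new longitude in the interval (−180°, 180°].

+50.22°

Start at -143.53°; shift −166.25° → -309.78°.
-309.78° lies outside (−180°, 180°]; add 360° → +50.22°.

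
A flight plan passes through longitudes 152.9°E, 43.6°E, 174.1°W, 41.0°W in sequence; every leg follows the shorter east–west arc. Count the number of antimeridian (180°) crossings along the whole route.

Leg 1: +152.9° → +43.6°, shortest Δλ = -109.3° (west) — does not cross 180°.
Leg 2: +43.6° → -174.1°, shortest Δλ = 142.3° (east) — crosses 180°.
Leg 3: -174.1° → -41.0°, shortest Δλ = 133.1° (east) — does not cross 180°.
Total crossings: 1.

1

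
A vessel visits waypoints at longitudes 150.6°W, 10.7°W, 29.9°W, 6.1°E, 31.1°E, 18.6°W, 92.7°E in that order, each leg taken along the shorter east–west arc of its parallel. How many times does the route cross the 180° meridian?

Leg 1: -150.6° → -10.7°, shortest Δλ = 139.9° (east) — does not cross 180°.
Leg 2: -10.7° → -29.9°, shortest Δλ = -19.2° (west) — does not cross 180°.
Leg 3: -29.9° → +6.1°, shortest Δλ = 36.0° (east) — does not cross 180°.
Leg 4: +6.1° → +31.1°, shortest Δλ = 25.0° (east) — does not cross 180°.
Leg 5: +31.1° → -18.6°, shortest Δλ = -49.7° (west) — does not cross 180°.
Leg 6: -18.6° → +92.7°, shortest Δλ = 111.3° (east) — does not cross 180°.
Total crossings: 0.

0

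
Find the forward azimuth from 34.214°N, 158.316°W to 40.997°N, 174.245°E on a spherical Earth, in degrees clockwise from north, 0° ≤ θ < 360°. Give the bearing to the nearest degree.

295°

Δλ = 174.245 − -158.316 = 332.561°; wrapped into (−180°, 180°]: -27.439°.
θ = atan2( sin Δλ · cos φ₂ , cos φ₁ · sin φ₂ − sin φ₁ · cos φ₂ · cos Δλ )
  = atan2(-0.34779, 0.16585) = -64.505° → normalised to [0°, 360°): 295.495°.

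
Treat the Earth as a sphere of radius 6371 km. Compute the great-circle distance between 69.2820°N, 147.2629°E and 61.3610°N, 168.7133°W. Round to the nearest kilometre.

Δλ = -168.7133 − 147.2629 = -315.9762°; wrapped into (−180°, 180°]: 44.0238°.
Δφ = 61.3610 − 69.2820 = -7.9210°.
a = sin²(Δφ/2) + cos φ₁ · cos φ₂ · sin²(Δλ/2) = 0.028589.
c = 2·atan2(√a, √(1−a)) = 0.33980 rad → d = 6371·c ≈ 2164.85 km.

2165 km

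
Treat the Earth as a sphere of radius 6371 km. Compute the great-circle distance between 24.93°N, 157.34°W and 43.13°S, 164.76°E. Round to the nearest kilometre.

Δλ = 164.76 − -157.34 = 322.10°; wrapped into (−180°, 180°]: -37.90°.
Δφ = -43.13 − 24.93 = -68.06°.
a = sin²(Δφ/2) + cos φ₁ · cos φ₂ · sin²(Δλ/2) = 0.382975.
c = 2·atan2(√a, √(1−a)) = 1.33455 rad → d = 6371·c ≈ 8502.45 km.

8502 km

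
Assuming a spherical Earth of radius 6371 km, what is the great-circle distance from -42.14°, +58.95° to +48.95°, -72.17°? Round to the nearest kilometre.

Δλ = -72.17 − 58.95 = -131.12°.
Δφ = 48.95 − -42.14 = 91.09°.
a = sin²(Δφ/2) + cos φ₁ · cos φ₂ · sin²(Δλ/2) = 0.913114.
c = 2·atan2(√a, √(1−a)) = 2.54317 rad → d = 6371·c ≈ 16202.57 km.

16203 km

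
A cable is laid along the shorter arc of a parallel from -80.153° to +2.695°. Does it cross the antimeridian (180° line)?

Signed shortest Δλ = ((2.695 − -80.153 + 180) mod 360) − 180 = 82.848°.
Going east by 82.848° from -80.153° reaches +2.695° without touching 180°.

No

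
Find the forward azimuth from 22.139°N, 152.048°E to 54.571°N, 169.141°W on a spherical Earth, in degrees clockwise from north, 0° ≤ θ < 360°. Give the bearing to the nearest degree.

Δλ = -169.141 − 152.048 = -321.189°; wrapped into (−180°, 180°]: 38.811°.
θ = atan2( sin Δλ · cos φ₂ , cos φ₁ · sin φ₂ − sin φ₁ · cos φ₂ · cos Δλ )
  = atan2(0.36332, 0.58453) = 31.864° → normalised to [0°, 360°): 31.864°.

32°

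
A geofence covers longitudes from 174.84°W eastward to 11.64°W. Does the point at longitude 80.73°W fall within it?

Band width going east from -174.84° to -11.64°: ((-11.64 − -174.84) mod 360) = 163.20°.
Offset of -80.73° east of the west edge: ((-80.73 − -174.84) mod 360) = 94.11°.
94.11° ≤ 163.20° ⇒ inside.

Yes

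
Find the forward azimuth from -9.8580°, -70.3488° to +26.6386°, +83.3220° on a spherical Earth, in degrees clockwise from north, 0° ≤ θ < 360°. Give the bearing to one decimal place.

52.5°

Δλ = 83.3220 − -70.3488 = 153.6708°.
θ = atan2( sin Δλ · cos φ₂ , cos φ₁ · sin φ₂ − sin φ₁ · cos φ₂ · cos Δλ )
  = atan2(0.39645, 0.30458) = 52.466° → normalised to [0°, 360°): 52.466°.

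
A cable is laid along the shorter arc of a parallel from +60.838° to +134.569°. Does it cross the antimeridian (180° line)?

Signed shortest Δλ = ((134.569 − 60.838 + 180) mod 360) − 180 = 73.731°.
Going east by 73.731° from +60.838° reaches +134.569° without touching 180°.

No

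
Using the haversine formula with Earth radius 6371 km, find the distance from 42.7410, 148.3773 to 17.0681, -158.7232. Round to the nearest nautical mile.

3091 nmi

Δλ = -158.7232 − 148.3773 = -307.1005°; wrapped into (−180°, 180°]: 52.8995°.
Δφ = 17.0681 − 42.7410 = -25.6729°.
a = sin²(Δφ/2) + cos φ₁ · cos φ₂ · sin²(Δλ/2) = 0.188647.
c = 2·atan2(√a, √(1−a)) = 0.89860 rad → d = 6371·c ≈ 5724.98 km ≈ 3091.24 nmi.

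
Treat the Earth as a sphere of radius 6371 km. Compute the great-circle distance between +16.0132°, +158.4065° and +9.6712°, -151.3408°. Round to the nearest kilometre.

5481 km

Δλ = -151.3408 − 158.4065 = -309.7473°; wrapped into (−180°, 180°]: 50.2527°.
Δφ = 9.6712 − 16.0132 = -6.3420°.
a = sin²(Δφ/2) + cos φ₁ · cos φ₂ · sin²(Δλ/2) = 0.173900.
c = 2·atan2(√a, √(1−a)) = 0.86031 rad → d = 6371·c ≈ 5481.05 km.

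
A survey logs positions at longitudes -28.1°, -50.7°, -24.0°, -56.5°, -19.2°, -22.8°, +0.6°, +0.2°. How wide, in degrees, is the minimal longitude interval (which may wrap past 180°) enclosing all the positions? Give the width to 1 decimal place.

Sort the longitudes: -56.5°, -50.7°, -28.1°, -24.0°, -22.8°, -19.2°, +0.2°, +0.6°.
Eastward gaps between consecutive values (wrapping around): 5.8°, 22.6°, 4.1°, 1.2°, 3.6°, 19.4°, 0.4°, 302.9°.
Largest gap = 302.9° ⇒ minimal covering band is its complement: 360° − 302.9° = 57.1°.
Band runs from -56.5° eastward to +0.6°.

57.1°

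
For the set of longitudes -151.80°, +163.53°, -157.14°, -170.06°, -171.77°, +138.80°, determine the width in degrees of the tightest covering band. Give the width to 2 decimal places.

69.40°

Sort the longitudes: -171.77°, -170.06°, -157.14°, -151.80°, +138.80°, +163.53°.
Eastward gaps between consecutive values (wrapping around): 1.71°, 12.92°, 5.34°, 290.60°, 24.73°, 24.70°.
Largest gap = 290.60° ⇒ minimal covering band is its complement: 360° − 290.60° = 69.40°.
Band runs from +138.80° eastward to -151.80°, crossing the antimeridian.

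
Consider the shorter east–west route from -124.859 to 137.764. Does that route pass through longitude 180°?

Naïve |137.764 − -124.859| = 262.623° > 180°, so the shorter arc goes the other way round — across 180°.
Signed shortest Δλ = ((137.764 − -124.859 + 180) mod 360) − 180 = -97.377°.
Going west by 97.377° from -124.859° passes through 180° before reaching +137.764°.

Yes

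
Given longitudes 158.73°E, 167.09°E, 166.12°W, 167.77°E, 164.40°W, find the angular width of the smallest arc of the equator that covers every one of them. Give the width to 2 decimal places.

Sort the longitudes: -166.12°, -164.40°, +158.73°, +167.09°, +167.77°.
Eastward gaps between consecutive values (wrapping around): 1.72°, 323.13°, 8.36°, 0.68°, 26.11°.
Largest gap = 323.13° ⇒ minimal covering band is its complement: 360° − 323.13° = 36.87°.
Band runs from +158.73° eastward to -164.40°, crossing the antimeridian.

36.87°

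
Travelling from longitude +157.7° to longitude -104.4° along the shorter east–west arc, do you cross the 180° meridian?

Naïve |-104.4 − 157.7| = 262.1° > 180°, so the shorter arc goes the other way round — across 180°.
Signed shortest Δλ = ((-104.4 − 157.7 + 180) mod 360) − 180 = 97.9°.
Going east by 97.9° from +157.7° passes through 180° before reaching -104.4°.

Yes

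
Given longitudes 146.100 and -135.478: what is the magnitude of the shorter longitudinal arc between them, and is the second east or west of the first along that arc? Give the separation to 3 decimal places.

Raw difference: -135.478 − 146.100 = -281.578°.
Normalise into (−180°, 180°]: -281.578° + 360° = 78.422°.
Positive ⇒ the second point lies to the east; separation 78.422°.

78.422° east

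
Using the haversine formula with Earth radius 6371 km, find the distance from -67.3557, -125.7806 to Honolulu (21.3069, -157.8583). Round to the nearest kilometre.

Δλ = -157.8583 − -125.7806 = -32.0777°.
Δφ = 21.3069 − -67.3557 = 88.6626°.
a = sin²(Δφ/2) + cos φ₁ · cos φ₂ · sin²(Δλ/2) = 0.515711.
c = 2·atan2(√a, √(1−a)) = 1.60222 rad → d = 6371·c ≈ 10207.77 km.

10208 km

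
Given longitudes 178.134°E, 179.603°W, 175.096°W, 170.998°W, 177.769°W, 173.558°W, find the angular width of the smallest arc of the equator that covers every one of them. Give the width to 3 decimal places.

10.868°

Sort the longitudes: -179.603°, -177.769°, -175.096°, -173.558°, -170.998°, +178.134°.
Eastward gaps between consecutive values (wrapping around): 1.834°, 2.673°, 1.538°, 2.560°, 349.132°, 2.263°.
Largest gap = 349.132° ⇒ minimal covering band is its complement: 360° − 349.132° = 10.868°.
Band runs from +178.134° eastward to -170.998°, crossing the antimeridian.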